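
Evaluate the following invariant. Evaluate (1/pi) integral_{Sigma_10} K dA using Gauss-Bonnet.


Gauss-Bonnet: integral K dA = 2*pi*chi(M).
chi(Sigma_10) = 2 - 2*10 = -18.
(integral K dA)/pi = 2*chi = 2*(-18) = -36

-36


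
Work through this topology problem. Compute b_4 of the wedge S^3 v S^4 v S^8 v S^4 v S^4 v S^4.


For a wedge of spheres, H_k (k>0) is free on one generator per sphere of dimension k.
Spheres of dimension 4: count = 4.
b_4 = 4

4


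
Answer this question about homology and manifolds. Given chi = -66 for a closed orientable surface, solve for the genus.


chi = 2 - 2g for closed orientable surfaces.
-66 = 2 - 2g
2g = 2 - (-66) = 68
g = 34

34


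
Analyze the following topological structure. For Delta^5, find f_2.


Delta^5 has 5+1 vertices. A 2-face is a choice of 2+1 vertices.
f_2 = C(5+1, 2+1) = C(6,3) = 20

20


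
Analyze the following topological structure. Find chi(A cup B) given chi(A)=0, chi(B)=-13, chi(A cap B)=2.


chi(A cup B) = chi(A) + chi(B) - chi(A cap B)
= 0 + (-13) - (2)
= -15

-15


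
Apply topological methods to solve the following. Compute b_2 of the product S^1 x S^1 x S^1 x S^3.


Each S^d has Poincare polynomial 1 + t^d.
The product S^1 x S^1 x S^1 x S^3 has Poincare polynomial prod(1+t^d_i).
Expanding: b_0=1, b_1=3, b_2=3, b_3=2, b_4=3, b_5=3, b_6=1.
b_2 = 3

3


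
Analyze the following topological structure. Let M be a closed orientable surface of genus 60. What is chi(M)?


For a closed orientable surface of genus g: chi = 2 - 2g.
Here g = 60.
chi = 2 - 2*60 = 2 - 120 = -118

-118


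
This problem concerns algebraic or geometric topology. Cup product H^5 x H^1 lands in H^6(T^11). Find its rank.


Cup product: H^p x H^q -> H^{p+q}; here p+q = 5+1 = 6.
rank H^k(T^n) = C(n,k).
C(11,6) = 462

462


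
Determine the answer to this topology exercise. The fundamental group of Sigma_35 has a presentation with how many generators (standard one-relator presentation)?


Standard presentation: pi_1(Sigma_g) = <a_1,b_1,...,a_g,b_g | [a_1,b_1]...[a_g,b_g] = 1>.
Number of generators = 2g = 2*35 = 70

70


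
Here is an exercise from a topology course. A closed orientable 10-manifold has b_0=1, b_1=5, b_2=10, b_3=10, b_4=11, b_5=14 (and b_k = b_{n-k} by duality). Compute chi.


By Poincare duality b_k = b_{10-k}, so full Betti numbers: b_0=1, b_1=5, b_2=10, b_3=10, b_4=11, b_5=14, b_6=11, b_7=10, b_8=10, b_9=5, b_10=1.
chi = sum (-1)^k b_k = 0

0


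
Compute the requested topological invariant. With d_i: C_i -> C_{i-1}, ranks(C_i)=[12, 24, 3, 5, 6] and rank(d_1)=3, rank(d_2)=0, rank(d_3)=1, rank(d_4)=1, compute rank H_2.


rank H_k = rank(ker d_k) - rank(im d_{k+1}).
rank(ker d_2) = rank(C_2) - rank(d_2) = 3 - 0 = 3.
rank(im d_{2+1}) = 1.
rank H_2 = 3 - 1 = 2

2


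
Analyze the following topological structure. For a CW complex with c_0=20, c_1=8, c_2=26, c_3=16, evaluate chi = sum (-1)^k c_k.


chi = sum_k (-1)^k c_k.
= (-1)^0*20 + (-1)^1*8 + (-1)^2*26 + (-1)^3*16
= (20) + (-8) + (26) + (-16)
= 22

22


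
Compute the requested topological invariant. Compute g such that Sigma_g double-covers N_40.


chi(N_40) = 2 - 40 = -38.
Double cover: chi(Sigma_g) = 2 * chi(N_40) = 2*(-38) = -76.
2 - 2g = -76, so g = (2 - (-76))/2 = 78/2 = 39

39


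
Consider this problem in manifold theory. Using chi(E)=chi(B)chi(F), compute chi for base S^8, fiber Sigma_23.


chi(S^8) = 2 (n even), chi(Sigma_23) = 2 - 2*23 = -44.
chi(E) = 2 * (-44) = -88

-88


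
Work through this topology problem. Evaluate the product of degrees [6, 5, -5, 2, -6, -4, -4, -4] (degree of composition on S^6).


Degree is multiplicative: deg(composition) = product of degrees.
= (6) * (5) * (-5) * (2) * (-6) * (-4) * (-4) * (-4) = -115200

-115200


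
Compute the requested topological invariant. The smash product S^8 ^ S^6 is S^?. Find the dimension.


S^m ^ S^n = S^{m+n}.
k = 8 + 6 = 14

14


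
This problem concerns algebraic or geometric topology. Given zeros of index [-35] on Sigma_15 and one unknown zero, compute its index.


Poincare-Hopf: sum of indices = chi(M).
chi(Sigma_15) = 2 - 2*15 = -28.
Sum of known indices = -35.
x = chi - (sum known) = -28 - (-35) = 7

7


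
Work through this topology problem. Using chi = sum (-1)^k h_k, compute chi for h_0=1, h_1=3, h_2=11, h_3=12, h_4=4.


Handles of index k contribute (-1)^k to chi (same as CW cells).
chi = (1) + (-3) + (11) + (-12) + (4) = 1

1


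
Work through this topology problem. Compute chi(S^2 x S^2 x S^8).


chi is multiplicative: chi(X x Y) = chi(X) chi(Y).
Each even-dim sphere has chi = 2. There are 3 factors.
chi = 2^3 = 8

8


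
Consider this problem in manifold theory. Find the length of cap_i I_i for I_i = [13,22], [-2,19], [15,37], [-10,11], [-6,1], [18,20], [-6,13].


Intersection = [max(a_i), min(b_i)] = [18, 1].
Since 18 > 1, the intersection is empty.
Length = 0

0


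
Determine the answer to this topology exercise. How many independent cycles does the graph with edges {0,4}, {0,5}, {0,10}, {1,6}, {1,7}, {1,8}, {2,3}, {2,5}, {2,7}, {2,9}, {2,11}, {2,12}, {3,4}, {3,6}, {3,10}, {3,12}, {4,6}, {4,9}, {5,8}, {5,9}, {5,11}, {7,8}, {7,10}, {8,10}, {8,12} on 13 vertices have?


b_1 = E - V + (number of components).
E = 25, V = 13, components = 1.
b_1 = 25 - 13 + 1 = 13

13


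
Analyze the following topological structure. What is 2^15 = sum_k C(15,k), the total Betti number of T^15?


b_k(T^15) = C(15,k), so the sum over k is sum_k C(15,k) = 2^15.
Total = 2^15 = 32768

32768


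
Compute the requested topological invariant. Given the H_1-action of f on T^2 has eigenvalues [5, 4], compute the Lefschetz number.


For a torus self-map: L(f) = det(I - A) where A acts on H_1.
L(f) = (1-5) * (1-4) = -4 * -3 = 12

12


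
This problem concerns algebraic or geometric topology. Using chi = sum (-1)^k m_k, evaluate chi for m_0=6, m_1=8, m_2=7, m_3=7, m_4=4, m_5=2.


Morse theory: chi(M) = sum_k (-1)^k m_k where m_k = #(index-k critical points).
= (6) + (-8) + (7) + (-7) + (4) + (-2) = 0

0


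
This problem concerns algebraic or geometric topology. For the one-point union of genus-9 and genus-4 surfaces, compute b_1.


For a wedge: H_1(A v B) = H_1(A) + H_1(B).
b_1(Sigma_9) = 18, b_1(Sigma_4) = 8.
b_1 = 18 + 8 = 26

26


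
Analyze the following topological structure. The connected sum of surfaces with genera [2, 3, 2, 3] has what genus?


Genus is additive under connected sum of orientable surfaces.
g = 2 + 3 + 2 + 3 = 10

10


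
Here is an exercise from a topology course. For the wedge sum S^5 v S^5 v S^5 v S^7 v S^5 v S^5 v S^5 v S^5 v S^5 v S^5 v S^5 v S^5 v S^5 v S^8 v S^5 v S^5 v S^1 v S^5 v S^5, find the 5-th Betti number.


For a wedge of spheres, H_k (k>0) is free on one generator per sphere of dimension k.
Spheres of dimension 5: count = 16.
b_5 = 16

16


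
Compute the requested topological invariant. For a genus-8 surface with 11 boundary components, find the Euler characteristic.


For a compact orientable surface with genus g and b boundary components: chi = 2 - 2g - b.
chi = 2 - 2*8 - 11 = 2 - 16 - 11 = -25

-25


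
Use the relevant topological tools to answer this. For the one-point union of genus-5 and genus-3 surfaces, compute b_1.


For a wedge: H_1(A v B) = H_1(A) + H_1(B).
b_1(Sigma_5) = 10, b_1(Sigma_3) = 6.
b_1 = 10 + 6 = 16

16


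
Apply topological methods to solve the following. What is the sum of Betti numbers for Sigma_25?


For Sigma_25: b_0 = 1, b_1 = 2g = 50, b_2 = 1.
Total = 1 + 50 + 1 = 52

52


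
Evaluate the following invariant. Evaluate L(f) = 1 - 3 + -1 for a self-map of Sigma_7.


L(f) = tr(f_0*) - tr(f_1*) + tr(f_2*).
= 1 - (3) + (-1)
= -3

-3


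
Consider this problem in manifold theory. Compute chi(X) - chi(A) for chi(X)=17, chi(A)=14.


Relative Euler characteristic: chi(X, A) = chi(X) - chi(A).
= 17 - (14) = 3

3


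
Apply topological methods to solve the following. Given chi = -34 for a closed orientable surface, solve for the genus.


chi = 2 - 2g for closed orientable surfaces.
-34 = 2 - 2g
2g = 2 - (-34) = 36
g = 18

18


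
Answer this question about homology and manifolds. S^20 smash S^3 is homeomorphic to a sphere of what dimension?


S^m ^ S^n = S^{m+n}.
k = 20 + 3 = 23

23


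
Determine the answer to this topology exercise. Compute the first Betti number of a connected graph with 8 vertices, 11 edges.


For a connected graph: rank(pi_1) = b_1 = E - V + 1 = 1 - chi.
chi = V - E = 8 - 11 = -3.
rank = 1 - (-3) = 11 - 8 + 1 = 4

4


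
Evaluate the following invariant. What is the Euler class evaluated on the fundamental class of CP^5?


For any closed oriented manifold, <e(TM),[M]> = chi(M).
chi(CP^5) = 5+1 = 6

6


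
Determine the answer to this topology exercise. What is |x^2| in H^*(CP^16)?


|x| = 2 in H^*(CP^n).
|x^2| = 2 * |x| = 2 * 2 = 4

4


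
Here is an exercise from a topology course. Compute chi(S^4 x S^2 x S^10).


chi is multiplicative: chi(X x Y) = chi(X) chi(Y).
Each even-dim sphere has chi = 2. There are 3 factors.
chi = 2^3 = 8

8


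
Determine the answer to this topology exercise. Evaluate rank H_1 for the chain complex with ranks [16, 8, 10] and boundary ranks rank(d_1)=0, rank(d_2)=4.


rank H_k = rank(ker d_k) - rank(im d_{k+1}).
rank(ker d_1) = rank(C_1) - rank(d_1) = 8 - 0 = 8.
rank(im d_{1+1}) = 4.
rank H_1 = 8 - 4 = 4

4


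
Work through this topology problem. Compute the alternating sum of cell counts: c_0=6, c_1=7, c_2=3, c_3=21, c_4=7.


chi = sum_k (-1)^k c_k.
= (-1)^0*6 + (-1)^1*7 + (-1)^2*3 + (-1)^3*21 + (-1)^4*7
= (6) + (-7) + (3) + (-21) + (7)
= -12

-12


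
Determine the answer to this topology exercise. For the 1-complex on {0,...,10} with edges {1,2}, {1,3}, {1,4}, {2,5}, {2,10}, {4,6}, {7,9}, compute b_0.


Run DFS/union-find over 11 vertices.
V = 11, E = 7.
Number of components = 4

4


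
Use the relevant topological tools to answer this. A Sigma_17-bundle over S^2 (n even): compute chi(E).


chi(S^2) = 2 (n even), chi(Sigma_17) = 2 - 2*17 = -32.
chi(E) = 2 * (-32) = -64

-64


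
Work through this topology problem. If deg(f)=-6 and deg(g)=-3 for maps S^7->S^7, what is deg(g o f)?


Degree is multiplicative under composition: deg(g o f) = deg(g) * deg(f).
= -3 * -6 = 18

18


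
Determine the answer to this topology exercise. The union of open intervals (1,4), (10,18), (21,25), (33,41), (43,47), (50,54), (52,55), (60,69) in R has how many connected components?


Sort and merge overlapping open intervals.
Merged: (1,4), (10,18), (21,25), (33,41), (43,47), (50,55), (60,69).
Number of components = 7

7


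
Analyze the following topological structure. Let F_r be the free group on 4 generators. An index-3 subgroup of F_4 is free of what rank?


Nielsen-Schreier: an index-n subgroup of F_r is free of rank 1 + n(r-1).
Equivalently: chi(cover) = n*chi(base); chi(vee_r S^1) = 1 - 4 = -3.
chi(E) = 3*(-3) = -9; rank = 1 - chi(E) = 1 - (-9) = 10.
rank = 1 + 3*(4-1) = 1 + 9 = 10

10


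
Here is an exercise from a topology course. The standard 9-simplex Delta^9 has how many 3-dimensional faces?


Delta^9 has 9+1 vertices. A 3-face is a choice of 3+1 vertices.
f_3 = C(9+1, 3+1) = C(10,4) = 210

210


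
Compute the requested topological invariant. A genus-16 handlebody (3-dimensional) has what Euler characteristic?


A genus-g handlebody deformation retracts to a wedge of g circles.
chi(vee_g S^1) = 1 - g.
chi(H_16) = 1 - 16 = -15

-15


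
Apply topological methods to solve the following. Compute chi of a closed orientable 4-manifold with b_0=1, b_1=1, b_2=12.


By Poincare duality b_k = b_{4-k}, so full Betti numbers: b_0=1, b_1=1, b_2=12, b_3=1, b_4=1.
chi = sum (-1)^k b_k = 12

12


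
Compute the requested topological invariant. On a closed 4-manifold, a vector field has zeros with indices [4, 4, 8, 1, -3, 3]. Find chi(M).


Poincare-Hopf: chi(M) = sum of indices of zeros.
chi = (4) + (4) + (8) + (1) + (-3) + (3) = 17

17


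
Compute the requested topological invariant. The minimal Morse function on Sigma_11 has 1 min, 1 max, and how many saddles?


A perfect Morse function has m_k = b_k.
For Sigma_11: b_0=1, b_1=2g=22, b_2=1.
Saddles m_1 = 2g = 22

22


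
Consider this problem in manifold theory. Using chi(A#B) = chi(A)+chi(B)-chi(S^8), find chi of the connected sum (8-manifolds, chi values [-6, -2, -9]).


For n-manifolds: chi(A#B) = chi(A) + chi(B) - chi(S^8).
chi(S^8) = 1 + (-1)^8 = 2.
chi(#) = (sum chi_i) - (3-1)*chi(S^8) = -17 - 2*2 = -21

-21


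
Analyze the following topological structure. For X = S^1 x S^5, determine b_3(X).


Each S^d has Poincare polynomial 1 + t^d.
The product S^1 x S^5 has Poincare polynomial prod(1+t^d_i).
Expanding: b_0=1, b_1=1, b_5=1, b_6=1.
b_3 = 0

0


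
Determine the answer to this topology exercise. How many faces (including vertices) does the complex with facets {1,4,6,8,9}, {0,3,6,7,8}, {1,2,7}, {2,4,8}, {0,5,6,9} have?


Each maximal simplex on m vertices has 2^m - 1 nonempty faces.
Take the union (dedupe shared faces).
Total distinct faces = 77

77


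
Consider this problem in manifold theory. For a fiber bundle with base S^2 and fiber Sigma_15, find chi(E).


chi(S^2) = 2 (n even), chi(Sigma_15) = 2 - 2*15 = -28.
chi(E) = 2 * (-28) = -56

-56


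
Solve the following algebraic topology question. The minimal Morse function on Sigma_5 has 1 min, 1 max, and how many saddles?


A perfect Morse function has m_k = b_k.
For Sigma_5: b_0=1, b_1=2g=10, b_2=1.
Saddles m_1 = 2g = 10

10


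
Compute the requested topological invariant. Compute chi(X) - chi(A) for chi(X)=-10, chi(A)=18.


Relative Euler characteristic: chi(X, A) = chi(X) - chi(A).
= -10 - (18) = -28

-28


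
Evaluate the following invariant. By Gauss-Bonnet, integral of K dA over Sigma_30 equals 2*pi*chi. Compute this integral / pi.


Gauss-Bonnet: integral K dA = 2*pi*chi(M).
chi(Sigma_30) = 2 - 2*30 = -58.
(integral K dA)/pi = 2*chi = 2*(-58) = -116

-116


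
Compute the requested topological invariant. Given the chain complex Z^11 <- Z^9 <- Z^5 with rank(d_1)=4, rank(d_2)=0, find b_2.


rank H_k = rank(ker d_k) - rank(im d_{k+1}).
rank(ker d_2) = rank(C_2) - rank(d_2) = 5 - 0 = 5.
rank(im d_{2+1}) = 0.
rank H_2 = 5 - 0 = 5

5


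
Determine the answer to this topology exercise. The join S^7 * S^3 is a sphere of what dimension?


Join of spheres: S^m * S^n = S^{m+n+1}.
dim = 7 + 3 + 1 = 11

11


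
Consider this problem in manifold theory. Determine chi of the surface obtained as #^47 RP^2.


For a non-orientable closed surface with k crosscaps: chi = 2 - k.
Here k = 47.
chi = 2 - 47 = -45

-45


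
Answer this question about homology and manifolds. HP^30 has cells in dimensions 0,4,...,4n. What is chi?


HP^30 has one cell in each dimension 0, 4, ..., 4*30 (30+1 cells, all even-dim).
chi = 30 + 1 = 31

31


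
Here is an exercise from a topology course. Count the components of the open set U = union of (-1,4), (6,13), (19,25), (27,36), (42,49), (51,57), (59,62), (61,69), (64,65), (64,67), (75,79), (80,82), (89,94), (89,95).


Sort and merge overlapping open intervals.
Merged: (-1,4), (6,13), (19,25), (27,36), (42,49), (51,57), (59,69), (75,79), (80,82), (89,95).
Number of components = 10

10


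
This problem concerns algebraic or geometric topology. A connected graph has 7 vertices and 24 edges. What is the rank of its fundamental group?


For a connected graph: rank(pi_1) = b_1 = E - V + 1 = 1 - chi.
chi = V - E = 7 - 24 = -17.
rank = 1 - (-17) = 24 - 7 + 1 = 18

18


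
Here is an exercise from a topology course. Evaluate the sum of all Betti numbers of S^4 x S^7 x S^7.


Total Betti number is multiplicative under products.
Each S^d (d>=1) has total Betti number 2.
There are 3 sphere factors.
Total = 2^3 = 8

8


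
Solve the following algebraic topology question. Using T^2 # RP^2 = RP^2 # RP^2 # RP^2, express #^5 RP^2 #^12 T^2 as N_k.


Since a >= 1, the sum is non-orientable; each T^2 can be replaced by RP^2 # RP^2 (since T^2#RP^2 = 3RP^2).
Total crosscaps k = 5 + 2*12 = 29.
Check via chi: chi = 5*1 + 12*0 - (5+12-1)*2 = -27 = 2 - k = -27. Consistent.

29


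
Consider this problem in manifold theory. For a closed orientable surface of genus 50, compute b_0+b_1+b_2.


For Sigma_50: b_0 = 1, b_1 = 2g = 100, b_2 = 1.
Total = 1 + 100 + 1 = 102

102


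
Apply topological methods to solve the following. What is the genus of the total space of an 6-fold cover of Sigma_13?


For an n-sheeted cover: chi(E) = n * chi(B).
chi(Sigma_13) = 2 - 2*13 = -24.
chi(E) = 6 * (-24) = -144.
genus(E) = (2 - chi(E))/2 = (2 - (-144))/2 = 146/2 = 73

73


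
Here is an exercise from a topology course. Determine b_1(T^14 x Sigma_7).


pi_1(A x B) = pi_1(A) x pi_1(B); rank of abelianization = b_1.
b_1(T^14) = 14, b_1(Sigma_7) = 2*7 = 14.
b_1(product) = 14 + 14 = 28

28


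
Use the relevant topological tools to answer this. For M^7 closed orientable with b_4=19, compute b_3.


Poincare duality for closed orientable n-manifolds: b_k = b_{n-k}.
Here n = 7, so b_3 = b_4 = 19

19


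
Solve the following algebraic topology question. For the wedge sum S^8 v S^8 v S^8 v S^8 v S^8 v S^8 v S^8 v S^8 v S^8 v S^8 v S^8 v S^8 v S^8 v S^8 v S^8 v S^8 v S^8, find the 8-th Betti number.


For a wedge of spheres, H_k (k>0) is free on one generator per sphere of dimension k.
Spheres of dimension 8: count = 17.
b_8 = 17

17


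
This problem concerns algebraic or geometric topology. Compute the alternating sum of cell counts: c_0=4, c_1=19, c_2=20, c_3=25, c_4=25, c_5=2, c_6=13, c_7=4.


chi = sum_k (-1)^k c_k.
= (-1)^0*4 + (-1)^1*19 + (-1)^2*20 + (-1)^3*25 + (-1)^4*25 + (-1)^5*2 + (-1)^6*13 + (-1)^7*4
= (4) + (-19) + (20) + (-25) + (25) + (-2) + (13) + (-4)
= 12

12


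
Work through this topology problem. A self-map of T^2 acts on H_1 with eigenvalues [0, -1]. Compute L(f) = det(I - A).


For a torus self-map: L(f) = det(I - A) where A acts on H_1.
L(f) = (1-0) * (1--1) = 1 * 2 = 2

2


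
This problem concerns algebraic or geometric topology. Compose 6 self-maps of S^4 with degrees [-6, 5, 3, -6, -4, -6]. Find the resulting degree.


Degree is multiplicative: deg(composition) = product of degrees.
= (-6) * (5) * (3) * (-6) * (-4) * (-6) = 12960

12960


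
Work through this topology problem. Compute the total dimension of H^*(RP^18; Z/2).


H^k(RP^18; Z/2) = Z/2 for each 0 <= k <= 18.
Total dimension = 18 + 1 = 19

19


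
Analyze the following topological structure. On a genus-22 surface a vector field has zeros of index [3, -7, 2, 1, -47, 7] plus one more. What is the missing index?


Poincare-Hopf: sum of indices = chi(M).
chi(Sigma_22) = 2 - 2*22 = -42.
Sum of known indices = -41.
x = chi - (sum known) = -42 - (-41) = -1

-1


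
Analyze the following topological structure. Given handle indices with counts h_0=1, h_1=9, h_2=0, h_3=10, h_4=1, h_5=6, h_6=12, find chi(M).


Handles of index k contribute (-1)^k to chi (same as CW cells).
chi = (1) + (-9) + (0) + (-10) + (1) + (-6) + (12) = -11

-11


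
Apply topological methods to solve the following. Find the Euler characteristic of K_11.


K_11: V = 11, E = C(11,2) = 55.
chi = V - E = 11 - 55 = -44

-44


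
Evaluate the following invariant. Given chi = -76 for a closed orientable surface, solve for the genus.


chi = 2 - 2g for closed orientable surfaces.
-76 = 2 - 2g
2g = 2 - (-76) = 78
g = 39

39


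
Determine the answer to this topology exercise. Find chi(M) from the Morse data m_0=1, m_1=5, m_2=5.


Morse theory: chi(M) = sum_k (-1)^k m_k where m_k = #(index-k critical points).
= (1) + (-5) + (5) = 1

1


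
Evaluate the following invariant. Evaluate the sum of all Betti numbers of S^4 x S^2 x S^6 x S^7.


Total Betti number is multiplicative under products.
Each S^d (d>=1) has total Betti number 2.
There are 4 sphere factors.
Total = 2^4 = 16

16


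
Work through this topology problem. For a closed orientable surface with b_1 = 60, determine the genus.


For a closed orientable surface: b_1 = 2g.
60 = 2g
g = 60 / 2 = 30

30


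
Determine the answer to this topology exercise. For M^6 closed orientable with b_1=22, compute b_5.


Poincare duality for closed orientable n-manifolds: b_k = b_{n-k}.
Here n = 6, so b_5 = b_1 = 22

22


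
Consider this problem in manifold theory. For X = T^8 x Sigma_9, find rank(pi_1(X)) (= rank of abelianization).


pi_1(A x B) = pi_1(A) x pi_1(B); rank of abelianization = b_1.
b_1(T^8) = 8, b_1(Sigma_9) = 2*9 = 18.
b_1(product) = 8 + 18 = 26

26


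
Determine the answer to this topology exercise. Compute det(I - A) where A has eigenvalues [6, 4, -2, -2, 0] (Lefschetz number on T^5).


For a torus self-map: L(f) = det(I - A) where A acts on H_1.
L(f) = (1-6) * (1-4) * (1--2) * (1--2) * (1-0) = -5 * -3 * 3 * 3 * 1 = 135

135


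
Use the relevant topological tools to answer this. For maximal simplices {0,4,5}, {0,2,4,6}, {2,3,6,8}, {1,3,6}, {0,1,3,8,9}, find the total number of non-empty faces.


Each maximal simplex on m vertices has 2^m - 1 nonempty faces.
Take the union (dedupe shared faces).
Total distinct faces = 60

60


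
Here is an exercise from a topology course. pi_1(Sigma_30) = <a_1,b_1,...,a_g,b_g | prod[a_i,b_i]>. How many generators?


Standard presentation: pi_1(Sigma_g) = <a_1,b_1,...,a_g,b_g | [a_1,b_1]...[a_g,b_g] = 1>.
Number of generators = 2g = 2*30 = 60

60


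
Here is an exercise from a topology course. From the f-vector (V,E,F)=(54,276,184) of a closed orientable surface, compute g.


chi = V - E + F = 54 - 276 + 184 = -38
For orientable closed surface: chi = 2 - 2g, so g = (2 - chi)/2.
g = (2 - (-38)) / 2 = 40 / 2 = 20

20


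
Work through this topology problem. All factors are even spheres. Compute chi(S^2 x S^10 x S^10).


chi is multiplicative: chi(X x Y) = chi(X) chi(Y).
Each even-dim sphere has chi = 2. There are 3 factors.
chi = 2^3 = 8

8


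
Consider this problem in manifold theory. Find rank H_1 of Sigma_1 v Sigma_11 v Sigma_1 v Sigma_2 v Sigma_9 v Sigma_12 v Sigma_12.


For a wedge X v Y: reduced H_k(X v Y) = H_k(X) + H_k(Y).
Each Sigma_g contributes b_1 = 2g.
b_1 = 2 + 22 + 2 + 4 + 18 + 24 + 24 = 96

96


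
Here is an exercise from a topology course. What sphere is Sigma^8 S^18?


Each suspension raises dimension by 1: Sigma S^n = S^{n+1}.
Sigma^8 S^18 = S^{18+8} = S^26

26


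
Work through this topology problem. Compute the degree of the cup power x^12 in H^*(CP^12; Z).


|x| = 2 in H^*(CP^n).
|x^12| = 12 * |x| = 12 * 2 = 24

24


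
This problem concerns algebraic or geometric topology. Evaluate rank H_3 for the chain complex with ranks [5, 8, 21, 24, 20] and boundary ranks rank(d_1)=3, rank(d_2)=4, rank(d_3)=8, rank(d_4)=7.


rank H_k = rank(ker d_k) - rank(im d_{k+1}).
rank(ker d_3) = rank(C_3) - rank(d_3) = 24 - 8 = 16.
rank(im d_{3+1}) = 7.
rank H_3 = 16 - 7 = 9

9


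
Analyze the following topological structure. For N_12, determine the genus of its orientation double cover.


chi(N_12) = 2 - 12 = -10.
Double cover: chi(Sigma_g) = 2 * chi(N_12) = 2*(-10) = -20.
2 - 2g = -20, so g = (2 - (-20))/2 = 22/2 = 11

11


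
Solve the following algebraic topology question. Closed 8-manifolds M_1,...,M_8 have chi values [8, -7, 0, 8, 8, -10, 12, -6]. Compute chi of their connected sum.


For n-manifolds: chi(A#B) = chi(A) + chi(B) - chi(S^8).
chi(S^8) = 1 + (-1)^8 = 2.
chi(#) = (sum chi_i) - (8-1)*chi(S^8) = 13 - 7*2 = -1

-1


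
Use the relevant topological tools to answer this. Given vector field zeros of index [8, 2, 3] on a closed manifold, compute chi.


Poincare-Hopf: chi(M) = sum of indices of zeros.
chi = (8) + (2) + (3) = 13

13


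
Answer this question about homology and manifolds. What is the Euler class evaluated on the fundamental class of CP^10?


For any closed oriented manifold, <e(TM),[M]> = chi(M).
chi(CP^10) = 10+1 = 11

11


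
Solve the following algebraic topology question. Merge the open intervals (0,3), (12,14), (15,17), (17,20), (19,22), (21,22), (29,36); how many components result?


Sort and merge overlapping open intervals.
Merged: (0,3), (12,14), (15,17), (17,22), (29,36).
Number of components = 5

5


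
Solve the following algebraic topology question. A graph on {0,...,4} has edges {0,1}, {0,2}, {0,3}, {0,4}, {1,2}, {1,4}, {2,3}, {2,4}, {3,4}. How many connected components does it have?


Run DFS/union-find over 5 vertices.
V = 5, E = 9.
Number of components = 1

1


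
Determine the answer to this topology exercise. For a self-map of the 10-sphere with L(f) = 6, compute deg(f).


L(f) = 1 + (-1)^10 deg(f) on S^10.
6 = 1 + (-1)^10 * deg(f)
(-1)^10 * deg(f) = 5
deg(f) = 5

5


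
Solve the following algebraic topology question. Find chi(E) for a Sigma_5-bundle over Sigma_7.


For a fiber bundle F -> E -> B (with CW structure): chi(E) = chi(B) * chi(F).
chi(Sigma_7) = -12, chi(Sigma_5) = -8.
chi(E) = (-12) * (-8) = 96

96


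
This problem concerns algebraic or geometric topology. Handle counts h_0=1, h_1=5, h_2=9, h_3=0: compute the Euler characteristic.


Handles of index k contribute (-1)^k to chi (same as CW cells).
chi = (1) + (-5) + (9) + (0) = 5

5


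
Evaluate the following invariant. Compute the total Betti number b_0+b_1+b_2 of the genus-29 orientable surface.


For Sigma_29: b_0 = 1, b_1 = 2g = 58, b_2 = 1.
Total = 1 + 58 + 1 = 60

60


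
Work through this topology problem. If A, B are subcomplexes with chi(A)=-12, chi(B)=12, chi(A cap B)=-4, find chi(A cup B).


chi(A cup B) = chi(A) + chi(B) - chi(A cap B)
= -12 + (12) - (-4)
= 4

4


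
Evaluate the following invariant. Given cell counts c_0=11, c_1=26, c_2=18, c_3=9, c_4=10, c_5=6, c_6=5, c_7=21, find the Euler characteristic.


chi = sum_k (-1)^k c_k.
= (-1)^0*11 + (-1)^1*26 + (-1)^2*18 + (-1)^3*9 + (-1)^4*10 + (-1)^5*6 + (-1)^6*5 + (-1)^7*21
= (11) + (-26) + (18) + (-9) + (10) + (-6) + (5) + (-21)
= -18

-18


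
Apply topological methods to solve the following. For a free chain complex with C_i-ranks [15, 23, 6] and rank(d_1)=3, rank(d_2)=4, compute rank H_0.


rank H_k = rank(ker d_k) - rank(im d_{k+1}).
rank(ker d_0) = rank(C_0) - rank(d_0) = 15 - 0 = 15.
rank(im d_{0+1}) = 3.
rank H_0 = 15 - 3 = 12

12


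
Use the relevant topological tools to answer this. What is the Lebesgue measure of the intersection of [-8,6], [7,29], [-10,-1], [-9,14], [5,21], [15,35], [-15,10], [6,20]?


Intersection = [max(a_i), min(b_i)] = [15, -1].
Since 15 > -1, the intersection is empty.
Length = 0

0


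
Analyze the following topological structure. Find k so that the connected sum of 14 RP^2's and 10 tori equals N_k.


Since a >= 1, the sum is non-orientable; each T^2 can be replaced by RP^2 # RP^2 (since T^2#RP^2 = 3RP^2).
Total crosscaps k = 14 + 2*10 = 34.
Check via chi: chi = 14*1 + 10*0 - (14+10-1)*2 = -32 = 2 - k = -32. Consistent.

34


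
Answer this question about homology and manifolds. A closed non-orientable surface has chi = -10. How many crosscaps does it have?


chi = 2 - k for closed non-orientable surfaces with k crosscaps.
-10 = 2 - k
k = 2 - (-10) = 12

12


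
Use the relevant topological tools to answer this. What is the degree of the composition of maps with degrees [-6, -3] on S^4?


Degree is multiplicative: deg(composition) = product of degrees.
= (-6) * (-3) = 18

18


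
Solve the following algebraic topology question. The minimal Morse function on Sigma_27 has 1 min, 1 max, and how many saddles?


A perfect Morse function has m_k = b_k.
For Sigma_27: b_0=1, b_1=2g=54, b_2=1.
Saddles m_1 = 2g = 54

54


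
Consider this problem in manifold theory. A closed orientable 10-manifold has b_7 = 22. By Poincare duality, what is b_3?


Poincare duality for closed orientable n-manifolds: b_k = b_{n-k}.
Here n = 10, so b_3 = b_7 = 22

22


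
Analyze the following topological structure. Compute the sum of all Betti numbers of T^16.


b_k(T^16) = C(16,k), so the sum over k is sum_k C(16,k) = 2^16.
Total = 2^16 = 65536

65536


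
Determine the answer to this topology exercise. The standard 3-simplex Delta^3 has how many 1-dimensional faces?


Delta^3 has 3+1 vertices. A 1-face is a choice of 1+1 vertices.
f_1 = C(3+1, 1+1) = C(4,2) = 6

6


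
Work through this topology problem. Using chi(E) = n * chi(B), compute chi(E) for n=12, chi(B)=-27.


For a finite covering: chi(E) = (number of sheets) * chi(B).
chi(E) = 12 * (-27) = -324

-324


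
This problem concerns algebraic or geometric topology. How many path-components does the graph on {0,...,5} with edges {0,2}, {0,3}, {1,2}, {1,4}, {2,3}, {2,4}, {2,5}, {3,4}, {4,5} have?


Run DFS/union-find over 6 vertices.
V = 6, E = 9.
Number of components = 1

1


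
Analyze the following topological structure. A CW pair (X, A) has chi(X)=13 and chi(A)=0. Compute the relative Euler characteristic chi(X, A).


Relative Euler characteristic: chi(X, A) = chi(X) - chi(A).
= 13 - (0) = 13

13


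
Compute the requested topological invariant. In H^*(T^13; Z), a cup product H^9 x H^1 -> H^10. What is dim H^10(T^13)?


Cup product: H^p x H^q -> H^{p+q}; here p+q = 9+1 = 10.
rank H^k(T^n) = C(n,k).
C(13,10) = 286

286


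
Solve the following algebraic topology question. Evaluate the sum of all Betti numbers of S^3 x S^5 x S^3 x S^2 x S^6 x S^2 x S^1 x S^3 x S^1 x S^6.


Total Betti number is multiplicative under products.
Each S^d (d>=1) has total Betti number 2.
There are 10 sphere factors.
Total = 2^10 = 1024

1024


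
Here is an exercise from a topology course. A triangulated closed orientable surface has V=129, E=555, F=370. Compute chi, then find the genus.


chi = V - E + F = 129 - 555 + 370 = -56
For orientable closed surface: chi = 2 - 2g, so g = (2 - chi)/2.
g = (2 - (-56)) / 2 = 58 / 2 = 29

29


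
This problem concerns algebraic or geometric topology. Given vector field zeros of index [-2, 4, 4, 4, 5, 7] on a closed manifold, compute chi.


Poincare-Hopf: chi(M) = sum of indices of zeros.
chi = (-2) + (4) + (4) + (4) + (5) + (7) = 22

22


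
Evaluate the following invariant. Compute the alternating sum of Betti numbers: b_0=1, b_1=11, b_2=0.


chi = sum_k (-1)^k b_k.
= (1) + (-11) + (0)
= -10

-10


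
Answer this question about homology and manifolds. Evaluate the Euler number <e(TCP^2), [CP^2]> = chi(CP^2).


For any closed oriented manifold, <e(TM),[M]> = chi(M).
chi(CP^2) = 2+1 = 3

3


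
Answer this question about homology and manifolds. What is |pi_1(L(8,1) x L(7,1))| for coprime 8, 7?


pi_1(X x Y) = pi_1(X) x pi_1(Y).
pi_1(L(8,1)) = Z/8, pi_1(L(7,1)) = Z/7.
|Z/8 x Z/7| = 8 * 7 = 56

56


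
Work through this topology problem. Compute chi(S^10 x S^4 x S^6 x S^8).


chi is multiplicative: chi(X x Y) = chi(X) chi(Y).
Each even-dim sphere has chi = 2. There are 4 factors.
chi = 2^4 = 16

16


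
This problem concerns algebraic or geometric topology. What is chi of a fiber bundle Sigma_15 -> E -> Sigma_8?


For a fiber bundle F -> E -> B (with CW structure): chi(E) = chi(B) * chi(F).
chi(Sigma_8) = -14, chi(Sigma_15) = -28.
chi(E) = (-14) * (-28) = 392

392


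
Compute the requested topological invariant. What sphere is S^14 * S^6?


Join of spheres: S^m * S^n = S^{m+n+1}.
dim = 14 + 6 + 1 = 21

21


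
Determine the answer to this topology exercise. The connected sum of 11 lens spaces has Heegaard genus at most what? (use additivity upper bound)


Heegaard genus satisfies g(A#B) <= g(A) + g(B).
Each lens space has g = 1.
Upper bound: 11 * 1 = 11

11


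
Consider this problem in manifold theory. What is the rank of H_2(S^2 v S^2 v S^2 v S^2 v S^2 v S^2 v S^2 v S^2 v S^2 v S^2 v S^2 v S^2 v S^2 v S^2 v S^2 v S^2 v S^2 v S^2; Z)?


For a wedge of spheres, H_k (k>0) is free on one generator per sphere of dimension k.
Spheres of dimension 2: count = 18.
b_2 = 18

18


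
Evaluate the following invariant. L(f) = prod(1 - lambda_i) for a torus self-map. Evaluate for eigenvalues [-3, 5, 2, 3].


For a torus self-map: L(f) = det(I - A) where A acts on H_1.
L(f) = (1--3) * (1-5) * (1-2) * (1-3) = 4 * -4 * -1 * -2 = -32

-32


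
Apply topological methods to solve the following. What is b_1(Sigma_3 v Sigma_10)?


For a wedge: H_1(A v B) = H_1(A) + H_1(B).
b_1(Sigma_3) = 6, b_1(Sigma_10) = 20.
b_1 = 6 + 20 = 26

26


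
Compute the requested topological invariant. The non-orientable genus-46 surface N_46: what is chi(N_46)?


For a non-orientable closed surface with k crosscaps: chi = 2 - k.
Here k = 46.
chi = 2 - 46 = -44

-44


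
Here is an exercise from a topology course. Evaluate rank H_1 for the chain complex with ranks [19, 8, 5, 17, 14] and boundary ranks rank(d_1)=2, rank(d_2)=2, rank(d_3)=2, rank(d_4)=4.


rank H_k = rank(ker d_k) - rank(im d_{k+1}).
rank(ker d_1) = rank(C_1) - rank(d_1) = 8 - 2 = 6.
rank(im d_{1+1}) = 2.
rank H_1 = 6 - 2 = 4

4


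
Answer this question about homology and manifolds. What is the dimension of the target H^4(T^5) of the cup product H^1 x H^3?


Cup product: H^p x H^q -> H^{p+q}; here p+q = 1+3 = 4.
rank H^k(T^n) = C(n,k).
C(5,4) = 5

5


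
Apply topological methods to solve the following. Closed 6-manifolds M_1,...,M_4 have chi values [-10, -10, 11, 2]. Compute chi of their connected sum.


For n-manifolds: chi(A#B) = chi(A) + chi(B) - chi(S^6).
chi(S^6) = 1 + (-1)^6 = 2.
chi(#) = (sum chi_i) - (4-1)*chi(S^6) = -7 - 3*2 = -13

-13


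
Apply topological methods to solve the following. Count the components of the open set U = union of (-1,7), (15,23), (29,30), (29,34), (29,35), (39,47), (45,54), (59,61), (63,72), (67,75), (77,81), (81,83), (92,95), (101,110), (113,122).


Sort and merge overlapping open intervals.
Merged: (-1,7), (15,23), (29,35), (39,54), (59,61), (63,75), (77,81), (81,83), (92,95), (101,110), (113,122).
Number of components = 11

11


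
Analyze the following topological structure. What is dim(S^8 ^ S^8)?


S^m ^ S^n = S^{m+n}.
k = 8 + 8 = 16

16


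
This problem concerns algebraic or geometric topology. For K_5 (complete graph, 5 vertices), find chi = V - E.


K_5: V = 5, E = C(5,2) = 10.
chi = V - E = 5 - 10 = -5

-5


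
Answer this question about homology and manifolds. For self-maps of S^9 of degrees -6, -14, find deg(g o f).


Degree is multiplicative under composition: deg(g o f) = deg(g) * deg(f).
= -14 * -6 = 84

84


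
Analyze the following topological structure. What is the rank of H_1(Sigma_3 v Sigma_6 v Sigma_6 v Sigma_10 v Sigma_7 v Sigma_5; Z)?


For a wedge X v Y: reduced H_k(X v Y) = H_k(X) + H_k(Y).
Each Sigma_g contributes b_1 = 2g.
b_1 = 6 + 12 + 12 + 20 + 14 + 10 = 74

74


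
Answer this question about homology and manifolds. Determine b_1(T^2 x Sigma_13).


pi_1(A x B) = pi_1(A) x pi_1(B); rank of abelianization = b_1.
b_1(T^2) = 2, b_1(Sigma_13) = 2*13 = 26.
b_1(product) = 2 + 26 = 28

28


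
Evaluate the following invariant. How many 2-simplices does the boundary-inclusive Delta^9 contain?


Delta^9 has 9+1 vertices. A 2-face is a choice of 2+1 vertices.
f_2 = C(9+1, 2+1) = C(10,3) = 120

120


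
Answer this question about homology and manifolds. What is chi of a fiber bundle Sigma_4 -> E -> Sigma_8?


For a fiber bundle F -> E -> B (with CW structure): chi(E) = chi(B) * chi(F).
chi(Sigma_8) = -14, chi(Sigma_4) = -6.
chi(E) = (-14) * (-6) = 84

84


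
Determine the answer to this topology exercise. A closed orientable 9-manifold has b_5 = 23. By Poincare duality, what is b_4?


Poincare duality for closed orientable n-manifolds: b_k = b_{n-k}.
Here n = 9, so b_4 = b_5 = 23

23


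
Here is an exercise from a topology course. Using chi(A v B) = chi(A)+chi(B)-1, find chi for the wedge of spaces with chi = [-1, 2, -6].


chi(A v B) = chi(A) + chi(B) - 1 (one point identified).
For 3 spaces: chi = (sum chi_i) - (3 - 1).
sum = -5; chi = -5 - 2 = -7

-7


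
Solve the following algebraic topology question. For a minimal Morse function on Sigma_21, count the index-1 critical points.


A perfect Morse function has m_k = b_k.
For Sigma_21: b_0=1, b_1=2g=42, b_2=1.
Saddles m_1 = 2g = 42

42


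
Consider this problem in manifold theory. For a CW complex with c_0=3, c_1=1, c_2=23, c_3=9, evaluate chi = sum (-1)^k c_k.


chi = sum_k (-1)^k c_k.
= (-1)^0*3 + (-1)^1*1 + (-1)^2*23 + (-1)^3*9
= (3) + (-1) + (23) + (-9)
= 16

16


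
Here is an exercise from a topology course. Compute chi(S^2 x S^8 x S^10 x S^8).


chi is multiplicative: chi(X x Y) = chi(X) chi(Y).
Each even-dim sphere has chi = 2. There are 4 factors.
chi = 2^4 = 16

16


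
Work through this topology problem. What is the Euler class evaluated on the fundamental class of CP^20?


For any closed oriented manifold, <e(TM),[M]> = chi(M).
chi(CP^20) = 20+1 = 21

21


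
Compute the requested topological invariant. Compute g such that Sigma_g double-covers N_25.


chi(N_25) = 2 - 25 = -23.
Double cover: chi(Sigma_g) = 2 * chi(N_25) = 2*(-23) = -46.
2 - 2g = -46, so g = (2 - (-46))/2 = 48/2 = 24

24


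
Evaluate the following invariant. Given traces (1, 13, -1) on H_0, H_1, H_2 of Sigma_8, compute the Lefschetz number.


L(f) = tr(f_0*) - tr(f_1*) + tr(f_2*).
= 1 - (13) + (-1)
= -13

-13


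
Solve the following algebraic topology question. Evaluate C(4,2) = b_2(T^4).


By the Kunneth formula, b_k(T^n) = C(n,k).
b_2(T^4) = C(4,2).
C(4,2) = 4!/(2!*2!) = 6

6


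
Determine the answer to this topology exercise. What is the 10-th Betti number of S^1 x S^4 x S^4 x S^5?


Each S^d has Poincare polynomial 1 + t^d.
The product S^1 x S^4 x S^4 x S^5 has Poincare polynomial prod(1+t^d_i).
Expanding: b_0=1, b_1=1, b_4=2, b_5=3, b_6=1, b_8=1, b_9=3, b_10=2, b_13=1, b_14=1.
b_10 = 2

2


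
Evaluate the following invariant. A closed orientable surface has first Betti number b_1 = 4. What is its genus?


For a closed orientable surface: b_1 = 2g.
4 = 2g
g = 4 / 2 = 2

2


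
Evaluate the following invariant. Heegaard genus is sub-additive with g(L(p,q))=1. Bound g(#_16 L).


Heegaard genus satisfies g(A#B) <= g(A) + g(B).
Each lens space has g = 1.
Upper bound: 16 * 1 = 16

16


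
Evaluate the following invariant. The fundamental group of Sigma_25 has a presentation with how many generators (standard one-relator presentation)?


Standard presentation: pi_1(Sigma_g) = <a_1,b_1,...,a_g,b_g | [a_1,b_1]...[a_g,b_g] = 1>.
Number of generators = 2g = 2*25 = 50

50


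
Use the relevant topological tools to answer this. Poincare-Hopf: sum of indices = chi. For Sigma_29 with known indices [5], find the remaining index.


Poincare-Hopf: sum of indices = chi(M).
chi(Sigma_29) = 2 - 2*29 = -56.
Sum of known indices = 5.
x = chi - (sum known) = -56 - (5) = -61

-61


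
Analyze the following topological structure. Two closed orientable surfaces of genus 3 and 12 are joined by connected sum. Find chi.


chi(Sigma_3) = 2 - 2*3 = -4
chi(Sigma_12) = 2 - 2*12 = -22
For surfaces: chi(A#B) = chi(A) + chi(B) - 2.
chi = -4 + -22 - 2 = -28

-28


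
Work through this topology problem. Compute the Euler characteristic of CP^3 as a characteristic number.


For any closed oriented manifold, <e(TM),[M]> = chi(M).
chi(CP^3) = 3+1 = 4

4


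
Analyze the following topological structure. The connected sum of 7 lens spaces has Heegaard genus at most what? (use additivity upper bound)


Heegaard genus satisfies g(A#B) <= g(A) + g(B).
Each lens space has g = 1.
Upper bound: 7 * 1 = 7

7


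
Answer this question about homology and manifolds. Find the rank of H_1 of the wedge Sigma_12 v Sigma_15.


For a wedge: H_1(A v B) = H_1(A) + H_1(B).
b_1(Sigma_12) = 24, b_1(Sigma_15) = 30.
b_1 = 24 + 30 = 54

54
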